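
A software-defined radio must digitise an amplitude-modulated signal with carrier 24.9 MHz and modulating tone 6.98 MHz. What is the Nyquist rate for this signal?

63.76 MHz

AM sidebands sit at fc ± fm = 17.92 MHz and 31.88 MHz.
Highest-frequency component: 31.88 MHz.
Nyquist rate = 2 × 31.88 MHz = 63.76 MHz.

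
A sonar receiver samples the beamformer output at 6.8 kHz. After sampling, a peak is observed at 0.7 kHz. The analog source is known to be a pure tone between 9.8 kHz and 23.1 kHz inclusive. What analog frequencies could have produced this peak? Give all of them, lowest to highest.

12.9 kHz, 14.3 kHz, 19.7 kHz, 21.1 kHz

Frequencies that alias to 0.7 kHz are k·fs ± 0.7 kHz for integer k ≥ 0.
k=0: 0.7 kHz.
k=1: 6.1 kHz, 7.5 kHz.
k=2: 12.9 kHz, 14.3 kHz.
k=3: 19.7 kHz, 21.1 kHz.
k=4: 26.5 kHz, 27.9 kHz.
Within [9.8 kHz, 23.1 kHz]: 12.9 kHz, 14.3 kHz, 19.7 kHz, 21.1 kHz.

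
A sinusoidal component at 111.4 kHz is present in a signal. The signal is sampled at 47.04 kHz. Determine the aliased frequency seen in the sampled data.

111.4 kHz mod fs = 17.32 kHz.
17.32 kHz ≤ fs/2 = 23.52 kHz, appears at 17.32 kHz.

17.32 kHz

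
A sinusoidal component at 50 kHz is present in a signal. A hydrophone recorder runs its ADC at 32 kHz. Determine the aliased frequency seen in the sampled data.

50 kHz mod fs = 18 kHz.
18 kHz > fs/2 = 16 kHz, folds to fs − 18 kHz = 14 kHz.

14 kHz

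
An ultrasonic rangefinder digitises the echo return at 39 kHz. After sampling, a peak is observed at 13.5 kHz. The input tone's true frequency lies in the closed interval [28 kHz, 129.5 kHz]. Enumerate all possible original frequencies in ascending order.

52.5 kHz, 64.5 kHz, 91.5 kHz, 103.5 kHz

Frequencies that alias to 13.5 kHz are k·fs ± 13.5 kHz for integer k ≥ 0.
k=0: 13.5 kHz.
k=1: 25.5 kHz, 52.5 kHz.
k=2: 64.5 kHz, 91.5 kHz.
k=3: 103.5 kHz, 130.5 kHz.
k=4: 142.5 kHz, 169.5 kHz.
Within [28 kHz, 129.5 kHz]: 52.5 kHz, 64.5 kHz, 91.5 kHz, 103.5 kHz.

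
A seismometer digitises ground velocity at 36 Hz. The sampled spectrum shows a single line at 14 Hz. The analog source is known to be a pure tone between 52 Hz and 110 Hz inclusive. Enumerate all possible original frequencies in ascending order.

Frequencies that alias to 14 Hz are k·fs ± 14 Hz for integer k ≥ 0.
k=0: 14 Hz.
k=1: 22 Hz, 50 Hz.
k=2: 58 Hz, 86 Hz.
k=3: 94 Hz, 122 Hz.
k=4: 130 Hz, 158 Hz.
Within [52 Hz, 110 Hz]: 58 Hz, 86 Hz, 94 Hz.

58 Hz, 86 Hz, 94 Hz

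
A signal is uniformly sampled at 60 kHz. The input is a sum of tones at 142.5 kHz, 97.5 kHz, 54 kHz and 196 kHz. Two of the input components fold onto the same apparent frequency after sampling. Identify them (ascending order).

fs/2 = 30 kHz.
142.5 kHz mod fs = 22.5 kHz.
22.5 kHz ≤ fs/2 = 30 kHz, appears at 22.5 kHz.
97.5 kHz mod fs = 37.5 kHz.
37.5 kHz > fs/2 = 30 kHz, folds to fs − 37.5 kHz = 22.5 kHz.
54 kHz > fs/2 = 30 kHz, folds to fs − 54 kHz = 6 kHz.
196 kHz mod fs = 16 kHz.
16 kHz ≤ fs/2 = 30 kHz, appears at 16 kHz.
97.5 kHz and 142.5 kHz both map to 22.5 kHz.

97.5 kHz, 142.5 kHz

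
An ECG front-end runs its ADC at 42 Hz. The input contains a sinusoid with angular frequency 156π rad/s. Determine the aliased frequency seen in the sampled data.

ω = 156π rad/s → f = ω/(2π) = 78 Hz.
78 Hz mod fs = 36 Hz.
36 Hz > fs/2 = 21 Hz, folds to fs − 36 Hz = 6 Hz.

6 Hz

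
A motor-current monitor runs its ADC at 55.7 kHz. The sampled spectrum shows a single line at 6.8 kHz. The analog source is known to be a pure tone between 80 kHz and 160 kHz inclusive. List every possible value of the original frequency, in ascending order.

Frequencies that alias to 6.8 kHz are k·fs ± 6.8 kHz for integer k ≥ 0.
k=0: 6.8 kHz.
k=1: 48.9 kHz, 62.5 kHz.
k=2: 104.6 kHz, 118.2 kHz.
k=3: 160.3 kHz, 173.9 kHz.
Within [80 kHz, 160 kHz]: 104.6 kHz, 118.2 kHz.

104.6 kHz, 118.2 kHz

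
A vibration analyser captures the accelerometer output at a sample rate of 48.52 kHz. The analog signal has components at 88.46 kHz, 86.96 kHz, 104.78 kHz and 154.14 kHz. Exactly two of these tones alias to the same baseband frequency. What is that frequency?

8.58 kHz

fs/2 = 24.26 kHz.
88.46 kHz mod fs = 39.94 kHz.
39.94 kHz > fs/2 = 24.26 kHz, folds to fs − 39.94 kHz = 8.58 kHz.
86.96 kHz mod fs = 38.44 kHz.
38.44 kHz > fs/2 = 24.26 kHz, folds to fs − 38.44 kHz = 10.08 kHz.
104.78 kHz mod fs = 7.74 kHz.
7.74 kHz ≤ fs/2 = 24.26 kHz, appears at 7.74 kHz.
154.14 kHz mod fs = 8.58 kHz.
8.58 kHz ≤ fs/2 = 24.26 kHz, appears at 8.58 kHz.
88.46 kHz and 154.14 kHz both map to 8.58 kHz.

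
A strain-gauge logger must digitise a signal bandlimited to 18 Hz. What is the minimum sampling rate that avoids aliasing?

Nyquist rate = 2 × 18 Hz = 36 Hz.

36 Hz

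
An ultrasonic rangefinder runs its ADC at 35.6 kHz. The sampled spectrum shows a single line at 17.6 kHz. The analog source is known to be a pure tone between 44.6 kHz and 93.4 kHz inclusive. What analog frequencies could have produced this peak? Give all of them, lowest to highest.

Frequencies that alias to 17.6 kHz are k·fs ± 17.6 kHz for integer k ≥ 0.
k=0: 17.6 kHz.
k=1: 18 kHz, 53.2 kHz.
k=2: 53.6 kHz, 88.8 kHz.
k=3: 89.2 kHz, 124.4 kHz.
k=4: 124.8 kHz, 160 kHz.
Within [44.6 kHz, 93.4 kHz]: 53.2 kHz, 53.6 kHz, 88.8 kHz, 89.2 kHz.

53.2 kHz, 53.6 kHz, 88.8 kHz, 89.2 kHz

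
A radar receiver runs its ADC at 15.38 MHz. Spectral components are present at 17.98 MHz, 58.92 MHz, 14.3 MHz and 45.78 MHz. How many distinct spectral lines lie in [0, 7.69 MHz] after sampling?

fs/2 = 7.69 MHz.
17.98 MHz mod fs = 2.6 MHz.
2.6 MHz ≤ fs/2 = 7.69 MHz, appears at 2.6 MHz.
58.92 MHz mod fs = 12.78 MHz.
12.78 MHz > fs/2 = 7.69 MHz, folds to fs − 12.78 MHz = 2.6 MHz.
14.3 MHz > fs/2 = 7.69 MHz, folds to fs − 14.3 MHz = 1.08 MHz.
45.78 MHz mod fs = 15.02 MHz.
15.02 MHz > fs/2 = 7.69 MHz, folds to fs − 15.02 MHz = 0.36 MHz.
Distinct values: {0.36 MHz, 1.08 MHz, 2.6 MHz} → 3.

3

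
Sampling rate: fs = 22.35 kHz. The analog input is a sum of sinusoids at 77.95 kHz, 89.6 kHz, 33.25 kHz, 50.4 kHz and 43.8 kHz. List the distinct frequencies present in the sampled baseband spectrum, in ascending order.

0.2 kHz, 0.9 kHz, 5.7 kHz, 10.9 kHz

fs/2 = 11.175 kHz.
77.95 kHz mod fs = 10.9 kHz.
10.9 kHz ≤ fs/2 = 11.175 kHz, appears at 10.9 kHz.
89.6 kHz mod fs = 0.2 kHz.
0.2 kHz ≤ fs/2 = 11.175 kHz, appears at 0.2 kHz.
33.25 kHz mod fs = 10.9 kHz.
10.9 kHz ≤ fs/2 = 11.175 kHz, appears at 10.9 kHz.
50.4 kHz mod fs = 5.7 kHz.
5.7 kHz ≤ fs/2 = 11.175 kHz, appears at 5.7 kHz.
43.8 kHz mod fs = 21.45 kHz.
21.45 kHz > fs/2 = 11.175 kHz, folds to fs − 21.45 kHz = 0.9 kHz.
Distinct values: {0.2 kHz, 0.9 kHz, 5.7 kHz, 10.9 kHz}.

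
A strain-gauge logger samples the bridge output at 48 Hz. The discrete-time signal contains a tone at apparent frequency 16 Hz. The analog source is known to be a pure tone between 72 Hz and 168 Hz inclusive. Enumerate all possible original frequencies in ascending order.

80 Hz, 112 Hz, 128 Hz, 160 Hz

Frequencies that alias to 16 Hz are k·fs ± 16 Hz for integer k ≥ 0.
k=0: 16 Hz.
k=1: 32 Hz, 64 Hz.
k=2: 80 Hz, 112 Hz.
k=3: 128 Hz, 160 Hz.
k=4: 176 Hz, 208 Hz.
Within [72 Hz, 168 Hz]: 80 Hz, 112 Hz, 128 Hz, 160 Hz.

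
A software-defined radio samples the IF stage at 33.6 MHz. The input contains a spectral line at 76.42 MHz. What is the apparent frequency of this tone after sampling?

9.22 MHz

76.42 MHz mod fs = 9.22 MHz.
9.22 MHz ≤ fs/2 = 16.8 MHz, appears at 9.22 MHz.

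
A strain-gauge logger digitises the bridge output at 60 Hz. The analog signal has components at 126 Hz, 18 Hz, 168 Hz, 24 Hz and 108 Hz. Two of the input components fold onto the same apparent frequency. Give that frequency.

12 Hz

fs/2 = 30 Hz.
126 Hz mod fs = 6 Hz.
6 Hz ≤ fs/2 = 30 Hz, appears at 6 Hz.
18 Hz ≤ fs/2 = 30 Hz, passes unchanged.
168 Hz mod fs = 48 Hz.
48 Hz > fs/2 = 30 Hz, folds to fs − 48 Hz = 12 Hz.
24 Hz ≤ fs/2 = 30 Hz, passes unchanged.
108 Hz mod fs = 48 Hz.
48 Hz > fs/2 = 30 Hz, folds to fs − 48 Hz = 12 Hz.
108 Hz and 168 Hz both map to 12 Hz.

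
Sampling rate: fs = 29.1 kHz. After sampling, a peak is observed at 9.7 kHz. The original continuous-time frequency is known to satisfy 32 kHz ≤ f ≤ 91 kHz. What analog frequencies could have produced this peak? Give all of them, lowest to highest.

38.8 kHz, 48.5 kHz, 67.9 kHz, 77.6 kHz

Frequencies that alias to 9.7 kHz are k·fs ± 9.7 kHz for integer k ≥ 0.
k=0: 9.7 kHz.
k=1: 19.4 kHz, 38.8 kHz.
k=2: 48.5 kHz, 67.9 kHz.
k=3: 77.6 kHz, 97 kHz.
k=4: 106.7 kHz, 126.1 kHz.
Within [32 kHz, 91 kHz]: 38.8 kHz, 48.5 kHz, 67.9 kHz, 77.6 kHz.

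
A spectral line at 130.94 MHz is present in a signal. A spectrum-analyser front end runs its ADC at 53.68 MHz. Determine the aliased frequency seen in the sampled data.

23.58 MHz

130.94 MHz mod fs = 23.58 MHz.
23.58 MHz ≤ fs/2 = 26.84 MHz, appears at 23.58 MHz.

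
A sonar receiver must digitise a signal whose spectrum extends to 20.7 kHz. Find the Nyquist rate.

41.4 kHz

Nyquist rate = 2 × 20.7 kHz = 41.4 kHz.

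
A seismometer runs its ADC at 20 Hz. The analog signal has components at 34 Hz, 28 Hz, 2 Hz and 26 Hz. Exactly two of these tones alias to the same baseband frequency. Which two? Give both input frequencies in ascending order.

fs/2 = 10 Hz.
34 Hz mod fs = 14 Hz.
14 Hz > fs/2 = 10 Hz, folds to fs − 14 Hz = 6 Hz.
28 Hz mod fs = 8 Hz.
8 Hz ≤ fs/2 = 10 Hz, appears at 8 Hz.
2 Hz ≤ fs/2 = 10 Hz, passes unchanged.
26 Hz mod fs = 6 Hz.
6 Hz ≤ fs/2 = 10 Hz, appears at 6 Hz.
26 Hz and 34 Hz both map to 6 Hz.

26 Hz, 34 Hz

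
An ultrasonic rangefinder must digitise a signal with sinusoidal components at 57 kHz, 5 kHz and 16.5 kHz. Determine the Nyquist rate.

Highest-frequency component: 57 kHz.
Nyquist rate = 2 × 57 kHz = 114 kHz.

114 kHz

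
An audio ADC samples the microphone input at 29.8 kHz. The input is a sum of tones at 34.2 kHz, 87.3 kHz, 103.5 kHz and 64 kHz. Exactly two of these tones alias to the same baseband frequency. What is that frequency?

fs/2 = 14.9 kHz.
34.2 kHz mod fs = 4.4 kHz.
4.4 kHz ≤ fs/2 = 14.9 kHz, appears at 4.4 kHz.
87.3 kHz mod fs = 27.7 kHz.
27.7 kHz > fs/2 = 14.9 kHz, folds to fs − 27.7 kHz = 2.1 kHz.
103.5 kHz mod fs = 14.1 kHz.
14.1 kHz ≤ fs/2 = 14.9 kHz, appears at 14.1 kHz.
64 kHz mod fs = 4.4 kHz.
4.4 kHz ≤ fs/2 = 14.9 kHz, appears at 4.4 kHz.
34.2 kHz and 64 kHz both map to 4.4 kHz.

4.4 kHz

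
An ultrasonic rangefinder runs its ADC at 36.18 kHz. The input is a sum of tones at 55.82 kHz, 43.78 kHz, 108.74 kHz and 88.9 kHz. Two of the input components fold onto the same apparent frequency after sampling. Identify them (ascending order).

fs/2 = 18.09 kHz.
55.82 kHz mod fs = 19.64 kHz.
19.64 kHz > fs/2 = 18.09 kHz, folds to fs − 19.64 kHz = 16.54 kHz.
43.78 kHz mod fs = 7.6 kHz.
7.6 kHz ≤ fs/2 = 18.09 kHz, appears at 7.6 kHz.
108.74 kHz mod fs = 0.2 kHz.
0.2 kHz ≤ fs/2 = 18.09 kHz, appears at 0.2 kHz.
88.9 kHz mod fs = 16.54 kHz.
16.54 kHz ≤ fs/2 = 18.09 kHz, appears at 16.54 kHz.
55.82 kHz and 88.9 kHz both map to 16.54 kHz.

55.82 kHz, 88.9 kHz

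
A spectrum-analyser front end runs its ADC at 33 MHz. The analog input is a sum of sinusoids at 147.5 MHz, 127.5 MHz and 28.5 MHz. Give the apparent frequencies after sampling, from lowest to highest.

fs/2 = 16.5 MHz.
147.5 MHz mod fs = 15.5 MHz.
15.5 MHz ≤ fs/2 = 16.5 MHz, appears at 15.5 MHz.
127.5 MHz mod fs = 28.5 MHz.
28.5 MHz > fs/2 = 16.5 MHz, folds to fs − 28.5 MHz = 4.5 MHz.
28.5 MHz > fs/2 = 16.5 MHz, folds to fs − 28.5 MHz = 4.5 MHz.
Distinct values: {4.5 MHz, 15.5 MHz}.

4.5 MHz, 15.5 MHz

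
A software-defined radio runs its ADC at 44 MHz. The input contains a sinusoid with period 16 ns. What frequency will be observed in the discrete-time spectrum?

T = 16 ns → f = 1/T = 62.5 MHz.
62.5 MHz mod fs = 18.5 MHz.
18.5 MHz ≤ fs/2 = 22 MHz, appears at 18.5 MHz.

18.5 MHz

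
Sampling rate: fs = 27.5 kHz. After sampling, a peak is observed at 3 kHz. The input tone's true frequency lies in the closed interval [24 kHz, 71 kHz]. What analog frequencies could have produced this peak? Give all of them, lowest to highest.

24.5 kHz, 30.5 kHz, 52 kHz, 58 kHz

Frequencies that alias to 3 kHz are k·fs ± 3 kHz for integer k ≥ 0.
k=0: 3 kHz.
k=1: 24.5 kHz, 30.5 kHz.
k=2: 52 kHz, 58 kHz.
k=3: 79.5 kHz, 85.5 kHz.
Within [24 kHz, 71 kHz]: 24.5 kHz, 30.5 kHz, 52 kHz, 58 kHz.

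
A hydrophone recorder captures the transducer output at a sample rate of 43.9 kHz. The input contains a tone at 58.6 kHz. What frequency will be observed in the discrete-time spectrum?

58.6 kHz mod fs = 14.7 kHz.
14.7 kHz ≤ fs/2 = 21.95 kHz, appears at 14.7 kHz.

14.7 kHz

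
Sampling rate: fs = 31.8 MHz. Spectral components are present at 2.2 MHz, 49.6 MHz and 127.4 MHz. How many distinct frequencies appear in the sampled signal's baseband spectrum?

3

fs/2 = 15.9 MHz.
2.2 MHz ≤ fs/2 = 15.9 MHz, passes unchanged.
49.6 MHz mod fs = 17.8 MHz.
17.8 MHz > fs/2 = 15.9 MHz, folds to fs − 17.8 MHz = 14 MHz.
127.4 MHz mod fs = 0.2 MHz.
0.2 MHz ≤ fs/2 = 15.9 MHz, appears at 0.2 MHz.
Distinct values: {0.2 MHz, 2.2 MHz, 14 MHz} → 3.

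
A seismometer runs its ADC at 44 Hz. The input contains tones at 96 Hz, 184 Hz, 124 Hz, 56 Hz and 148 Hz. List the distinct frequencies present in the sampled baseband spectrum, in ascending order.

8 Hz, 12 Hz, 16 Hz

fs/2 = 22 Hz.
96 Hz mod fs = 8 Hz.
8 Hz ≤ fs/2 = 22 Hz, appears at 8 Hz.
184 Hz mod fs = 8 Hz.
8 Hz ≤ fs/2 = 22 Hz, appears at 8 Hz.
124 Hz mod fs = 36 Hz.
36 Hz > fs/2 = 22 Hz, folds to fs − 36 Hz = 8 Hz.
56 Hz mod fs = 12 Hz.
12 Hz ≤ fs/2 = 22 Hz, appears at 12 Hz.
148 Hz mod fs = 16 Hz.
16 Hz ≤ fs/2 = 22 Hz, appears at 16 Hz.
Distinct values: {8 Hz, 12 Hz, 16 Hz}.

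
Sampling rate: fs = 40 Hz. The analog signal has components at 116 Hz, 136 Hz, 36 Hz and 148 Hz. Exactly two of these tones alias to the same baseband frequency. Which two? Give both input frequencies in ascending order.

36 Hz, 116 Hz

fs/2 = 20 Hz.
116 Hz mod fs = 36 Hz.
36 Hz > fs/2 = 20 Hz, folds to fs − 36 Hz = 4 Hz.
136 Hz mod fs = 16 Hz.
16 Hz ≤ fs/2 = 20 Hz, appears at 16 Hz.
36 Hz > fs/2 = 20 Hz, folds to fs − 36 Hz = 4 Hz.
148 Hz mod fs = 28 Hz.
28 Hz > fs/2 = 20 Hz, folds to fs − 28 Hz = 12 Hz.
36 Hz and 116 Hz both map to 4 Hz.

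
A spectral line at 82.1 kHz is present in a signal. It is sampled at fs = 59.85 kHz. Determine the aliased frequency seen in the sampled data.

22.25 kHz

82.1 kHz mod fs = 22.25 kHz.
22.25 kHz ≤ fs/2 = 29.925 kHz, appears at 22.25 kHz.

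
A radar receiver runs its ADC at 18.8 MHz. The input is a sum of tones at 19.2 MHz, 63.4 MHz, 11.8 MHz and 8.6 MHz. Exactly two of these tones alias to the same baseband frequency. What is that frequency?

7 MHz

fs/2 = 9.4 MHz.
19.2 MHz mod fs = 0.4 MHz.
0.4 MHz ≤ fs/2 = 9.4 MHz, appears at 0.4 MHz.
63.4 MHz mod fs = 7 MHz.
7 MHz ≤ fs/2 = 9.4 MHz, appears at 7 MHz.
11.8 MHz > fs/2 = 9.4 MHz, folds to fs − 11.8 MHz = 7 MHz.
8.6 MHz ≤ fs/2 = 9.4 MHz, passes unchanged.
11.8 MHz and 63.4 MHz both map to 7 MHz.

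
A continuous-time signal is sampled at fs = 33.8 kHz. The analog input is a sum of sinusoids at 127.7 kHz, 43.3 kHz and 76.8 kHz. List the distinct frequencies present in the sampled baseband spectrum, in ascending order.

fs/2 = 16.9 kHz.
127.7 kHz mod fs = 26.3 kHz.
26.3 kHz > fs/2 = 16.9 kHz, folds to fs − 26.3 kHz = 7.5 kHz.
43.3 kHz mod fs = 9.5 kHz.
9.5 kHz ≤ fs/2 = 16.9 kHz, appears at 9.5 kHz.
76.8 kHz mod fs = 9.2 kHz.
9.2 kHz ≤ fs/2 = 16.9 kHz, appears at 9.2 kHz.
Distinct values: {7.5 kHz, 9.2 kHz, 9.5 kHz}.

7.5 kHz, 9.2 kHz, 9.5 kHz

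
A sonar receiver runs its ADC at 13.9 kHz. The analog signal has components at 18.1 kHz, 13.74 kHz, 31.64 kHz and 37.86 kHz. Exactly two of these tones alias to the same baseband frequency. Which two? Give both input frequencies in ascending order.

31.64 kHz, 37.86 kHz

fs/2 = 6.95 kHz.
18.1 kHz mod fs = 4.2 kHz.
4.2 kHz ≤ fs/2 = 6.95 kHz, appears at 4.2 kHz.
13.74 kHz > fs/2 = 6.95 kHz, folds to fs − 13.74 kHz = 0.16 kHz.
31.64 kHz mod fs = 3.84 kHz.
3.84 kHz ≤ fs/2 = 6.95 kHz, appears at 3.84 kHz.
37.86 kHz mod fs = 10.06 kHz.
10.06 kHz > fs/2 = 6.95 kHz, folds to fs − 10.06 kHz = 3.84 kHz.
31.64 kHz and 37.86 kHz both map to 3.84 kHz.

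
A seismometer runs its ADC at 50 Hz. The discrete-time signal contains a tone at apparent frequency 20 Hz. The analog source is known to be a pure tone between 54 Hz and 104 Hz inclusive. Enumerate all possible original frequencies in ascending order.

Frequencies that alias to 20 Hz are k·fs ± 20 Hz for integer k ≥ 0.
k=0: 20 Hz.
k=1: 30 Hz, 70 Hz.
k=2: 80 Hz, 120 Hz.
k=3: 130 Hz, 170 Hz.
Within [54 Hz, 104 Hz]: 70 Hz, 80 Hz.

70 Hz, 80 Hz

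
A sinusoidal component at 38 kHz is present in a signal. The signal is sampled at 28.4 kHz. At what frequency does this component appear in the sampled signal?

9.6 kHz

38 kHz mod fs = 9.6 kHz.
9.6 kHz ≤ fs/2 = 14.2 kHz, appears at 9.6 kHz.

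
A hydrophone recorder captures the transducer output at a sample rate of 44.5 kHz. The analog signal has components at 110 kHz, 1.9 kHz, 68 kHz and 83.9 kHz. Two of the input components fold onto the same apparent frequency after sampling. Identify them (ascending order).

68 kHz, 110 kHz

fs/2 = 22.25 kHz.
110 kHz mod fs = 21 kHz.
21 kHz ≤ fs/2 = 22.25 kHz, appears at 21 kHz.
1.9 kHz ≤ fs/2 = 22.25 kHz, passes unchanged.
68 kHz mod fs = 23.5 kHz.
23.5 kHz > fs/2 = 22.25 kHz, folds to fs − 23.5 kHz = 21 kHz.
83.9 kHz mod fs = 39.4 kHz.
39.4 kHz > fs/2 = 22.25 kHz, folds to fs − 39.4 kHz = 5.1 kHz.
68 kHz and 110 kHz both map to 21 kHz.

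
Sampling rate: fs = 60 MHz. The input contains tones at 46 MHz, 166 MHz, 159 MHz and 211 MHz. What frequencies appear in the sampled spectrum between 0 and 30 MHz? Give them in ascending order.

14 MHz, 21 MHz, 29 MHz

fs/2 = 30 MHz.
46 MHz > fs/2 = 30 MHz, folds to fs − 46 MHz = 14 MHz.
166 MHz mod fs = 46 MHz.
46 MHz > fs/2 = 30 MHz, folds to fs − 46 MHz = 14 MHz.
159 MHz mod fs = 39 MHz.
39 MHz > fs/2 = 30 MHz, folds to fs − 39 MHz = 21 MHz.
211 MHz mod fs = 31 MHz.
31 MHz > fs/2 = 30 MHz, folds to fs − 31 MHz = 29 MHz.
Distinct values: {14 MHz, 21 MHz, 29 MHz}.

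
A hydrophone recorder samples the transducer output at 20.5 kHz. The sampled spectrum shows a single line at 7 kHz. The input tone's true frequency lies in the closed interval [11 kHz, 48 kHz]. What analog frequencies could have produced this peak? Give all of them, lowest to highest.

13.5 kHz, 27.5 kHz, 34 kHz, 48 kHz

Frequencies that alias to 7 kHz are k·fs ± 7 kHz for integer k ≥ 0.
k=0: 7 kHz.
k=1: 13.5 kHz, 27.5 kHz.
k=2: 34 kHz, 48 kHz.
k=3: 54.5 kHz, 68.5 kHz.
Within [11 kHz, 48 kHz]: 13.5 kHz, 27.5 kHz, 34 kHz, 48 kHz.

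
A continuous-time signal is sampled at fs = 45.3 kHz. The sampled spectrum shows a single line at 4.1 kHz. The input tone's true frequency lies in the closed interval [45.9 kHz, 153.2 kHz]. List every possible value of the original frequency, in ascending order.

49.4 kHz, 86.5 kHz, 94.7 kHz, 131.8 kHz, 140 kHz

Frequencies that alias to 4.1 kHz are k·fs ± 4.1 kHz for integer k ≥ 0.
k=0: 4.1 kHz.
k=1: 41.2 kHz, 49.4 kHz.
k=2: 86.5 kHz, 94.7 kHz.
k=3: 131.8 kHz, 140 kHz.
k=4: 177.1 kHz, 185.3 kHz.
Within [45.9 kHz, 153.2 kHz]: 49.4 kHz, 86.5 kHz, 94.7 kHz, 131.8 kHz, 140 kHz.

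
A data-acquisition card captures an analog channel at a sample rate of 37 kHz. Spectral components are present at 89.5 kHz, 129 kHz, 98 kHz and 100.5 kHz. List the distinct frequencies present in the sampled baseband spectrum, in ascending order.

fs/2 = 18.5 kHz.
89.5 kHz mod fs = 15.5 kHz.
15.5 kHz ≤ fs/2 = 18.5 kHz, appears at 15.5 kHz.
129 kHz mod fs = 18 kHz.
18 kHz ≤ fs/2 = 18.5 kHz, appears at 18 kHz.
98 kHz mod fs = 24 kHz.
24 kHz > fs/2 = 18.5 kHz, folds to fs − 24 kHz = 13 kHz.
100.5 kHz mod fs = 26.5 kHz.
26.5 kHz > fs/2 = 18.5 kHz, folds to fs − 26.5 kHz = 10.5 kHz.
Distinct values: {10.5 kHz, 13 kHz, 15.5 kHz, 18 kHz}.

10.5 kHz, 13 kHz, 15.5 kHz, 18 kHz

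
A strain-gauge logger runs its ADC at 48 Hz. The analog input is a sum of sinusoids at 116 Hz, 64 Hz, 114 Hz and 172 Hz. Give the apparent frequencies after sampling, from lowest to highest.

fs/2 = 24 Hz.
116 Hz mod fs = 20 Hz.
20 Hz ≤ fs/2 = 24 Hz, appears at 20 Hz.
64 Hz mod fs = 16 Hz.
16 Hz ≤ fs/2 = 24 Hz, appears at 16 Hz.
114 Hz mod fs = 18 Hz.
18 Hz ≤ fs/2 = 24 Hz, appears at 18 Hz.
172 Hz mod fs = 28 Hz.
28 Hz > fs/2 = 24 Hz, folds to fs − 28 Hz = 20 Hz.
Distinct values: {16 Hz, 18 Hz, 20 Hz}.

16 Hz, 18 Hz, 20 Hz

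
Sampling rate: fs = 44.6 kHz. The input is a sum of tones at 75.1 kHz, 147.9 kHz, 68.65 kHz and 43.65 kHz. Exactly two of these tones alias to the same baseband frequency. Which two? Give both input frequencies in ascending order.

fs/2 = 22.3 kHz.
75.1 kHz mod fs = 30.5 kHz.
30.5 kHz > fs/2 = 22.3 kHz, folds to fs − 30.5 kHz = 14.1 kHz.
147.9 kHz mod fs = 14.1 kHz.
14.1 kHz ≤ fs/2 = 22.3 kHz, appears at 14.1 kHz.
68.65 kHz mod fs = 24.05 kHz.
24.05 kHz > fs/2 = 22.3 kHz, folds to fs − 24.05 kHz = 20.55 kHz.
43.65 kHz > fs/2 = 22.3 kHz, folds to fs − 43.65 kHz = 0.95 kHz.
75.1 kHz and 147.9 kHz both map to 14.1 kHz.

75.1 kHz, 147.9 kHz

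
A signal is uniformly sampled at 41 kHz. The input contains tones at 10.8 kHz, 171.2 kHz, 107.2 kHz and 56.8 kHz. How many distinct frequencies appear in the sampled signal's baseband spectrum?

3

fs/2 = 20.5 kHz.
10.8 kHz ≤ fs/2 = 20.5 kHz, passes unchanged.
171.2 kHz mod fs = 7.2 kHz.
7.2 kHz ≤ fs/2 = 20.5 kHz, appears at 7.2 kHz.
107.2 kHz mod fs = 25.2 kHz.
25.2 kHz > fs/2 = 20.5 kHz, folds to fs − 25.2 kHz = 15.8 kHz.
56.8 kHz mod fs = 15.8 kHz.
15.8 kHz ≤ fs/2 = 20.5 kHz, appears at 15.8 kHz.
Distinct values: {7.2 kHz, 10.8 kHz, 15.8 kHz} → 3.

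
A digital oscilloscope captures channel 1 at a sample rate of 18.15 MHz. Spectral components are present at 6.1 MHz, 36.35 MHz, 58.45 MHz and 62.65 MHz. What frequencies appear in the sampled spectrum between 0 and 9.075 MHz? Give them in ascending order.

fs/2 = 9.075 MHz.
6.1 MHz ≤ fs/2 = 9.075 MHz, passes unchanged.
36.35 MHz mod fs = 0.05 MHz.
0.05 MHz ≤ fs/2 = 9.075 MHz, appears at 0.05 MHz.
58.45 MHz mod fs = 4 MHz.
4 MHz ≤ fs/2 = 9.075 MHz, appears at 4 MHz.
62.65 MHz mod fs = 8.2 MHz.
8.2 MHz ≤ fs/2 = 9.075 MHz, appears at 8.2 MHz.
Distinct values: {0.05 MHz, 4 MHz, 6.1 MHz, 8.2 MHz}.

0.05 MHz, 4 MHz, 6.1 MHz, 8.2 MHz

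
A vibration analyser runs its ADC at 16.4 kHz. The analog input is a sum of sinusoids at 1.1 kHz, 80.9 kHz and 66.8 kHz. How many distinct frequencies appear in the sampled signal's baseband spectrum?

fs/2 = 8.2 kHz.
1.1 kHz ≤ fs/2 = 8.2 kHz, passes unchanged.
80.9 kHz mod fs = 15.3 kHz.
15.3 kHz > fs/2 = 8.2 kHz, folds to fs − 15.3 kHz = 1.1 kHz.
66.8 kHz mod fs = 1.2 kHz.
1.2 kHz ≤ fs/2 = 8.2 kHz, appears at 1.2 kHz.
Distinct values: {1.1 kHz, 1.2 kHz} → 2.

2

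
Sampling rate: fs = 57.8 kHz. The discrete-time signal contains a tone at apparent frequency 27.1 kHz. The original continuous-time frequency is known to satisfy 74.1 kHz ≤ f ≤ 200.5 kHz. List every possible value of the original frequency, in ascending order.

84.9 kHz, 88.5 kHz, 142.7 kHz, 146.3 kHz, 200.5 kHz

Frequencies that alias to 27.1 kHz are k·fs ± 27.1 kHz for integer k ≥ 0.
k=0: 27.1 kHz.
k=1: 30.7 kHz, 84.9 kHz.
k=2: 88.5 kHz, 142.7 kHz.
k=3: 146.3 kHz, 200.5 kHz.
k=4: 204.1 kHz, 258.3 kHz.
Within [74.1 kHz, 200.5 kHz]: 84.9 kHz, 88.5 kHz, 142.7 kHz, 146.3 kHz, 200.5 kHz.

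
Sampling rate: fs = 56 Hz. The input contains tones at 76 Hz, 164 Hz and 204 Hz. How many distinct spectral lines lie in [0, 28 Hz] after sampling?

2

fs/2 = 28 Hz.
76 Hz mod fs = 20 Hz.
20 Hz ≤ fs/2 = 28 Hz, appears at 20 Hz.
164 Hz mod fs = 52 Hz.
52 Hz > fs/2 = 28 Hz, folds to fs − 52 Hz = 4 Hz.
204 Hz mod fs = 36 Hz.
36 Hz > fs/2 = 28 Hz, folds to fs − 36 Hz = 20 Hz.
Distinct values: {4 Hz, 20 Hz} → 2.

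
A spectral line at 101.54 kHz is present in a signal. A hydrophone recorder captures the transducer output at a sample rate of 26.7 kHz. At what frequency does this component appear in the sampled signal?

5.26 kHz

101.54 kHz mod fs = 21.44 kHz.
21.44 kHz > fs/2 = 13.35 kHz, folds to fs − 21.44 kHz = 5.26 kHz.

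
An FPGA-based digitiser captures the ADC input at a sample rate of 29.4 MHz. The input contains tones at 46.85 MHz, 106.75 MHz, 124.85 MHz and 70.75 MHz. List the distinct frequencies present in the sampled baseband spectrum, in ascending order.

7.25 MHz, 10.85 MHz, 11.95 MHz

fs/2 = 14.7 MHz.
46.85 MHz mod fs = 17.45 MHz.
17.45 MHz > fs/2 = 14.7 MHz, folds to fs − 17.45 MHz = 11.95 MHz.
106.75 MHz mod fs = 18.55 MHz.
18.55 MHz > fs/2 = 14.7 MHz, folds to fs − 18.55 MHz = 10.85 MHz.
124.85 MHz mod fs = 7.25 MHz.
7.25 MHz ≤ fs/2 = 14.7 MHz, appears at 7.25 MHz.
70.75 MHz mod fs = 11.95 MHz.
11.95 MHz ≤ fs/2 = 14.7 MHz, appears at 11.95 MHz.
Distinct values: {7.25 MHz, 10.85 MHz, 11.95 MHz}.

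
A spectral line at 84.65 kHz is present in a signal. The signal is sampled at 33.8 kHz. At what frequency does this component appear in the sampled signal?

16.75 kHz

84.65 kHz mod fs = 17.05 kHz.
17.05 kHz > fs/2 = 16.9 kHz, folds to fs − 17.05 kHz = 16.75 kHz.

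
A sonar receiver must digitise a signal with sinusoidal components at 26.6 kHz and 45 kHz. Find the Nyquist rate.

90 kHz

Highest-frequency component: 45 kHz.
Nyquist rate = 2 × 45 kHz = 90 kHz.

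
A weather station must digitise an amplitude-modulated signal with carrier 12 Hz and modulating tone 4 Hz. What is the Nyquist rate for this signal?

AM sidebands sit at fc ± fm = 8 Hz and 16 Hz.
Highest-frequency component: 16 Hz.
Nyquist rate = 2 × 16 Hz = 32 Hz.

32 Hz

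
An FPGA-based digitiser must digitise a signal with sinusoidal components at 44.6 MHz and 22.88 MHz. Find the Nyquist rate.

Highest-frequency component: 44.6 MHz.
Nyquist rate = 2 × 44.6 MHz = 89.2 MHz.

89.2 MHz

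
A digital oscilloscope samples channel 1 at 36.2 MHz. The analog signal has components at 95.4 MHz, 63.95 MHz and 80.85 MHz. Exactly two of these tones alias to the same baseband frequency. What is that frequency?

8.45 MHz

fs/2 = 18.1 MHz.
95.4 MHz mod fs = 23 MHz.
23 MHz > fs/2 = 18.1 MHz, folds to fs − 23 MHz = 13.2 MHz.
63.95 MHz mod fs = 27.75 MHz.
27.75 MHz > fs/2 = 18.1 MHz, folds to fs − 27.75 MHz = 8.45 MHz.
80.85 MHz mod fs = 8.45 MHz.
8.45 MHz ≤ fs/2 = 18.1 MHz, appears at 8.45 MHz.
63.95 MHz and 80.85 MHz both map to 8.45 MHz.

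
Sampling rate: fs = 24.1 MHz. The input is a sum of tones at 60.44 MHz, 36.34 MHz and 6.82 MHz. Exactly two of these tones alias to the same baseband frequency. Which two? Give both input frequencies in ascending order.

36.34 MHz, 60.44 MHz

fs/2 = 12.05 MHz.
60.44 MHz mod fs = 12.24 MHz.
12.24 MHz > fs/2 = 12.05 MHz, folds to fs − 12.24 MHz = 11.86 MHz.
36.34 MHz mod fs = 12.24 MHz.
12.24 MHz > fs/2 = 12.05 MHz, folds to fs − 12.24 MHz = 11.86 MHz.
6.82 MHz ≤ fs/2 = 12.05 MHz, passes unchanged.
36.34 MHz and 60.44 MHz both map to 11.86 MHz.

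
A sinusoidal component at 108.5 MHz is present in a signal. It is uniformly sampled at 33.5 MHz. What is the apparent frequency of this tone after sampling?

8 MHz

108.5 MHz mod fs = 8 MHz.
8 MHz ≤ fs/2 = 16.75 MHz, appears at 8 MHz.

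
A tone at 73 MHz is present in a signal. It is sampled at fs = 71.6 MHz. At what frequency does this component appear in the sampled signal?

1.4 MHz

73 MHz mod fs = 1.4 MHz.
1.4 MHz ≤ fs/2 = 35.8 MHz, appears at 1.4 MHz.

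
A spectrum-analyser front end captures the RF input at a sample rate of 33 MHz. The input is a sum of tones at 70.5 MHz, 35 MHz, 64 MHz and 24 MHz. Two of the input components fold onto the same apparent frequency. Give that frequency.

2 MHz

fs/2 = 16.5 MHz.
70.5 MHz mod fs = 4.5 MHz.
4.5 MHz ≤ fs/2 = 16.5 MHz, appears at 4.5 MHz.
35 MHz mod fs = 2 MHz.
2 MHz ≤ fs/2 = 16.5 MHz, appears at 2 MHz.
64 MHz mod fs = 31 MHz.
31 MHz > fs/2 = 16.5 MHz, folds to fs − 31 MHz = 2 MHz.
24 MHz > fs/2 = 16.5 MHz, folds to fs − 24 MHz = 9 MHz.
35 MHz and 64 MHz both map to 2 MHz.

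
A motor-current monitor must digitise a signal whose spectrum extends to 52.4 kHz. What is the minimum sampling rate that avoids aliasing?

104.8 kHz

Nyquist rate = 2 × 52.4 kHz = 104.8 kHz.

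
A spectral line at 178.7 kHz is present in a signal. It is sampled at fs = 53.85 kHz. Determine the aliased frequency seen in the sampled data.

178.7 kHz mod fs = 17.15 kHz.
17.15 kHz ≤ fs/2 = 26.925 kHz, appears at 17.15 kHz.

17.15 kHz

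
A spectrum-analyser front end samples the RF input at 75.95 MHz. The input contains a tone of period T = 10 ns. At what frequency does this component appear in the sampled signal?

T = 10 ns → f = 1/T = 100 MHz.
100 MHz mod fs = 24.05 MHz.
24.05 MHz ≤ fs/2 = 37.975 MHz, appears at 24.05 MHz.

24.05 MHz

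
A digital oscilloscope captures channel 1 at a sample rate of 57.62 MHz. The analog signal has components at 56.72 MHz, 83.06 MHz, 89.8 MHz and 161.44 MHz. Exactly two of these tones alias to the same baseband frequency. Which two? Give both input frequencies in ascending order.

fs/2 = 28.81 MHz.
56.72 MHz > fs/2 = 28.81 MHz, folds to fs − 56.72 MHz = 0.9 MHz.
83.06 MHz mod fs = 25.44 MHz.
25.44 MHz ≤ fs/2 = 28.81 MHz, appears at 25.44 MHz.
89.8 MHz mod fs = 32.18 MHz.
32.18 MHz > fs/2 = 28.81 MHz, folds to fs − 32.18 MHz = 25.44 MHz.
161.44 MHz mod fs = 46.2 MHz.
46.2 MHz > fs/2 = 28.81 MHz, folds to fs − 46.2 MHz = 11.42 MHz.
83.06 MHz and 89.8 MHz both map to 25.44 MHz.

83.06 MHz, 89.8 MHz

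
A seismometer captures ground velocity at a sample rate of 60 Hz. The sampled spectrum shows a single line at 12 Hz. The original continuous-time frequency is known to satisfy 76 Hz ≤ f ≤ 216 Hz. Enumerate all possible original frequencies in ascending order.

Frequencies that alias to 12 Hz are k·fs ± 12 Hz for integer k ≥ 0.
k=0: 12 Hz.
k=1: 48 Hz, 72 Hz.
k=2: 108 Hz, 132 Hz.
k=3: 168 Hz, 192 Hz.
k=4: 228 Hz, 252 Hz.
Within [76 Hz, 216 Hz]: 108 Hz, 132 Hz, 168 Hz, 192 Hz.

108 Hz, 132 Hz, 168 Hz, 192 Hz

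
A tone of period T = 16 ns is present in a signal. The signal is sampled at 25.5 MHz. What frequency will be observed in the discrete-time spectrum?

11.5 MHz

T = 16 ns → f = 1/T = 62.5 MHz.
62.5 MHz mod fs = 11.5 MHz.
11.5 MHz ≤ fs/2 = 12.75 MHz, appears at 11.5 MHz.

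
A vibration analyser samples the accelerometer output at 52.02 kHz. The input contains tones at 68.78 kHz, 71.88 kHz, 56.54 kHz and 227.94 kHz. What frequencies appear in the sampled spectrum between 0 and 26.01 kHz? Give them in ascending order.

fs/2 = 26.01 kHz.
68.78 kHz mod fs = 16.76 kHz.
16.76 kHz ≤ fs/2 = 26.01 kHz, appears at 16.76 kHz.
71.88 kHz mod fs = 19.86 kHz.
19.86 kHz ≤ fs/2 = 26.01 kHz, appears at 19.86 kHz.
56.54 kHz mod fs = 4.52 kHz.
4.52 kHz ≤ fs/2 = 26.01 kHz, appears at 4.52 kHz.
227.94 kHz mod fs = 19.86 kHz.
19.86 kHz ≤ fs/2 = 26.01 kHz, appears at 19.86 kHz.
Distinct values: {4.52 kHz, 16.76 kHz, 19.86 kHz}.

4.52 kHz, 16.76 kHz, 19.86 kHz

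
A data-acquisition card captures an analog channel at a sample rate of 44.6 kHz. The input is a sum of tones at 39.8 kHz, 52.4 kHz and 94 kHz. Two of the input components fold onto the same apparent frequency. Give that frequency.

fs/2 = 22.3 kHz.
39.8 kHz > fs/2 = 22.3 kHz, folds to fs − 39.8 kHz = 4.8 kHz.
52.4 kHz mod fs = 7.8 kHz.
7.8 kHz ≤ fs/2 = 22.3 kHz, appears at 7.8 kHz.
94 kHz mod fs = 4.8 kHz.
4.8 kHz ≤ fs/2 = 22.3 kHz, appears at 4.8 kHz.
39.8 kHz and 94 kHz both map to 4.8 kHz.

4.8 kHz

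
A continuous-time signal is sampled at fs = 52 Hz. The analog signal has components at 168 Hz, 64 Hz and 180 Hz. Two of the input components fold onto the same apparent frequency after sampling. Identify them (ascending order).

64 Hz, 168 Hz

fs/2 = 26 Hz.
168 Hz mod fs = 12 Hz.
12 Hz ≤ fs/2 = 26 Hz, appears at 12 Hz.
64 Hz mod fs = 12 Hz.
12 Hz ≤ fs/2 = 26 Hz, appears at 12 Hz.
180 Hz mod fs = 24 Hz.
24 Hz ≤ fs/2 = 26 Hz, appears at 24 Hz.
64 Hz and 168 Hz both map to 12 Hz.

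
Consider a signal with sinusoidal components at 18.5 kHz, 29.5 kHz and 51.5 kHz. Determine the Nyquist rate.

Highest-frequency component: 51.5 kHz.
Nyquist rate = 2 × 51.5 kHz = 103 kHz.

103 kHz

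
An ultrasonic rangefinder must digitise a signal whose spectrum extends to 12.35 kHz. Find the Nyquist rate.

Nyquist rate = 2 × 12.35 kHz = 24.7 kHz.

24.7 kHz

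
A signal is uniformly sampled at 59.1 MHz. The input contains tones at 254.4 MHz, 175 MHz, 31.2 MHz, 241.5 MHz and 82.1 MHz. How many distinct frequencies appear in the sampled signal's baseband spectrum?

fs/2 = 29.55 MHz.
254.4 MHz mod fs = 18 MHz.
18 MHz ≤ fs/2 = 29.55 MHz, appears at 18 MHz.
175 MHz mod fs = 56.8 MHz.
56.8 MHz > fs/2 = 29.55 MHz, folds to fs − 56.8 MHz = 2.3 MHz.
31.2 MHz > fs/2 = 29.55 MHz, folds to fs − 31.2 MHz = 27.9 MHz.
241.5 MHz mod fs = 5.1 MHz.
5.1 MHz ≤ fs/2 = 29.55 MHz, appears at 5.1 MHz.
82.1 MHz mod fs = 23 MHz.
23 MHz ≤ fs/2 = 29.55 MHz, appears at 23 MHz.
Distinct values: {2.3 MHz, 5.1 MHz, 18 MHz, 23 MHz, 27.9 MHz} → 5.

5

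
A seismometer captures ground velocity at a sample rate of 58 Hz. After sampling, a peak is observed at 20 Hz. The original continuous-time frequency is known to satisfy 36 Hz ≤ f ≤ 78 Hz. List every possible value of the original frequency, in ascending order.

38 Hz, 78 Hz

Frequencies that alias to 20 Hz are k·fs ± 20 Hz for integer k ≥ 0.
k=0: 20 Hz.
k=1: 38 Hz, 78 Hz.
k=2: 96 Hz, 136 Hz.
Within [36 Hz, 78 Hz]: 38 Hz, 78 Hz.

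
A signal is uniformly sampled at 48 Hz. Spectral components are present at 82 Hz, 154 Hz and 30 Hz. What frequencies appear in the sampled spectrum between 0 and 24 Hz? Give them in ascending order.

10 Hz, 14 Hz, 18 Hz

fs/2 = 24 Hz.
82 Hz mod fs = 34 Hz.
34 Hz > fs/2 = 24 Hz, folds to fs − 34 Hz = 14 Hz.
154 Hz mod fs = 10 Hz.
10 Hz ≤ fs/2 = 24 Hz, appears at 10 Hz.
30 Hz > fs/2 = 24 Hz, folds to fs − 30 Hz = 18 Hz.
Distinct values: {10 Hz, 14 Hz, 18 Hz}.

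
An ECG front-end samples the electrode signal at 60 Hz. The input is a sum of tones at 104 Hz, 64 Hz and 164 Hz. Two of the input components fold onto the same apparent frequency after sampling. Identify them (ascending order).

fs/2 = 30 Hz.
104 Hz mod fs = 44 Hz.
44 Hz > fs/2 = 30 Hz, folds to fs − 44 Hz = 16 Hz.
64 Hz mod fs = 4 Hz.
4 Hz ≤ fs/2 = 30 Hz, appears at 4 Hz.
164 Hz mod fs = 44 Hz.
44 Hz > fs/2 = 30 Hz, folds to fs − 44 Hz = 16 Hz.
104 Hz and 164 Hz both map to 16 Hz.

104 Hz, 164 Hz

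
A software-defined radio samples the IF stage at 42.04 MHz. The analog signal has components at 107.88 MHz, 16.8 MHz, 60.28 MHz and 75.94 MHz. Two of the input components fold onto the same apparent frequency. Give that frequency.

18.24 MHz

fs/2 = 21.02 MHz.
107.88 MHz mod fs = 23.8 MHz.
23.8 MHz > fs/2 = 21.02 MHz, folds to fs − 23.8 MHz = 18.24 MHz.
16.8 MHz ≤ fs/2 = 21.02 MHz, passes unchanged.
60.28 MHz mod fs = 18.24 MHz.
18.24 MHz ≤ fs/2 = 21.02 MHz, appears at 18.24 MHz.
75.94 MHz mod fs = 33.9 MHz.
33.9 MHz > fs/2 = 21.02 MHz, folds to fs − 33.9 MHz = 8.14 MHz.
60.28 MHz and 107.88 MHz both map to 18.24 MHz.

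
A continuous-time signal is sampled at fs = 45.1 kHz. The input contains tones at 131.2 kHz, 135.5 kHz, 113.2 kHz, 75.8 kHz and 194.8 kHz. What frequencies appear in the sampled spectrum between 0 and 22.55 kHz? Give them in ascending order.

0.2 kHz, 4.1 kHz, 14.4 kHz, 22.1 kHz

fs/2 = 22.55 kHz.
131.2 kHz mod fs = 41 kHz.
41 kHz > fs/2 = 22.55 kHz, folds to fs − 41 kHz = 4.1 kHz.
135.5 kHz mod fs = 0.2 kHz.
0.2 kHz ≤ fs/2 = 22.55 kHz, appears at 0.2 kHz.
113.2 kHz mod fs = 23 kHz.
23 kHz > fs/2 = 22.55 kHz, folds to fs − 23 kHz = 22.1 kHz.
75.8 kHz mod fs = 30.7 kHz.
30.7 kHz > fs/2 = 22.55 kHz, folds to fs − 30.7 kHz = 14.4 kHz.
194.8 kHz mod fs = 14.4 kHz.
14.4 kHz ≤ fs/2 = 22.55 kHz, appears at 14.4 kHz.
Distinct values: {0.2 kHz, 4.1 kHz, 14.4 kHz, 22.1 kHz}.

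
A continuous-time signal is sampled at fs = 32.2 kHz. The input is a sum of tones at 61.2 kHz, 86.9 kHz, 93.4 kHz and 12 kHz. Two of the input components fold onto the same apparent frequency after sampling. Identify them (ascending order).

61.2 kHz, 93.4 kHz

fs/2 = 16.1 kHz.
61.2 kHz mod fs = 29 kHz.
29 kHz > fs/2 = 16.1 kHz, folds to fs − 29 kHz = 3.2 kHz.
86.9 kHz mod fs = 22.5 kHz.
22.5 kHz > fs/2 = 16.1 kHz, folds to fs − 22.5 kHz = 9.7 kHz.
93.4 kHz mod fs = 29 kHz.
29 kHz > fs/2 = 16.1 kHz, folds to fs − 29 kHz = 3.2 kHz.
12 kHz ≤ fs/2 = 16.1 kHz, passes unchanged.
61.2 kHz and 93.4 kHz both map to 3.2 kHz.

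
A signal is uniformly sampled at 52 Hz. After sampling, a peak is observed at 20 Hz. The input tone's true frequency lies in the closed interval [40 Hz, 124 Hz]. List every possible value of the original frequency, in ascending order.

Frequencies that alias to 20 Hz are k·fs ± 20 Hz for integer k ≥ 0.
k=0: 20 Hz.
k=1: 32 Hz, 72 Hz.
k=2: 84 Hz, 124 Hz.
k=3: 136 Hz, 176 Hz.
Within [40 Hz, 124 Hz]: 72 Hz, 84 Hz, 124 Hz.

72 Hz, 84 Hz, 124 Hz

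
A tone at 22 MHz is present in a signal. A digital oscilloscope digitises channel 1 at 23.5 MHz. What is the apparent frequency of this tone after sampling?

22 MHz > fs/2 = 11.75 MHz, folds to fs − 22 MHz = 1.5 MHz.

1.5 MHz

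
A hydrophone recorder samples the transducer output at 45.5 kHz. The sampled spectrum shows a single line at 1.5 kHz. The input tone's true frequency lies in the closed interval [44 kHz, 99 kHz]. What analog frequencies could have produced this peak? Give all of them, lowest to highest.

Frequencies that alias to 1.5 kHz are k·fs ± 1.5 kHz for integer k ≥ 0.
k=0: 1.5 kHz.
k=1: 44 kHz, 47 kHz.
k=2: 89.5 kHz, 92.5 kHz.
k=3: 135 kHz, 138 kHz.
Within [44 kHz, 99 kHz]: 44 kHz, 47 kHz, 89.5 kHz, 92.5 kHz.

44 kHz, 47 kHz, 89.5 kHz, 92.5 kHz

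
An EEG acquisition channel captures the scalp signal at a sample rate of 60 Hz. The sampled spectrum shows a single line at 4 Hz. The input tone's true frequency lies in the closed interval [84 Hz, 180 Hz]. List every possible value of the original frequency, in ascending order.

Frequencies that alias to 4 Hz are k·fs ± 4 Hz for integer k ≥ 0.
k=0: 4 Hz.
k=1: 56 Hz, 64 Hz.
k=2: 116 Hz, 124 Hz.
k=3: 176 Hz, 184 Hz.
k=4: 236 Hz, 244 Hz.
Within [84 Hz, 180 Hz]: 116 Hz, 124 Hz, 176 Hz.

116 Hz, 124 Hz, 176 Hz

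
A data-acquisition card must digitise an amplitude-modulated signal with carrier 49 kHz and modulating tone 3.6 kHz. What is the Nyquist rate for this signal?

AM sidebands sit at fc ± fm = 45.4 kHz and 52.6 kHz.
Highest-frequency component: 52.6 kHz.
Nyquist rate = 2 × 52.6 kHz = 105.2 kHz.

105.2 kHz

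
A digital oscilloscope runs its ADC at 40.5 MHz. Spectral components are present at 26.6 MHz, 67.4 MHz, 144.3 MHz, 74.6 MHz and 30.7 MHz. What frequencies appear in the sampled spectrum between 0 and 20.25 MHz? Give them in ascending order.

fs/2 = 20.25 MHz.
26.6 MHz > fs/2 = 20.25 MHz, folds to fs − 26.6 MHz = 13.9 MHz.
67.4 MHz mod fs = 26.9 MHz.
26.9 MHz > fs/2 = 20.25 MHz, folds to fs − 26.9 MHz = 13.6 MHz.
144.3 MHz mod fs = 22.8 MHz.
22.8 MHz > fs/2 = 20.25 MHz, folds to fs − 22.8 MHz = 17.7 MHz.
74.6 MHz mod fs = 34.1 MHz.
34.1 MHz > fs/2 = 20.25 MHz, folds to fs − 34.1 MHz = 6.4 MHz.
30.7 MHz > fs/2 = 20.25 MHz, folds to fs − 30.7 MHz = 9.8 MHz.
Distinct values: {6.4 MHz, 9.8 MHz, 13.6 MHz, 13.9 MHz, 17.7 MHz}.

6.4 MHz, 9.8 MHz, 13.6 MHz, 13.9 MHz, 17.7 MHz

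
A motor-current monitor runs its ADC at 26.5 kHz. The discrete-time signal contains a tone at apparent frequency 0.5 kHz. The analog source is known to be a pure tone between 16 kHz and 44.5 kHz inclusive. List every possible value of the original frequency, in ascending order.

26 kHz, 27 kHz

Frequencies that alias to 0.5 kHz are k·fs ± 0.5 kHz for integer k ≥ 0.
k=0: 0.5 kHz.
k=1: 26 kHz, 27 kHz.
k=2: 52.5 kHz, 53.5 kHz.
Within [16 kHz, 44.5 kHz]: 26 kHz, 27 kHz.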